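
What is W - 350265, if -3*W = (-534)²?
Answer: -445317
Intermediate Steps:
W = -95052 (W = -⅓*(-534)² = -⅓*285156 = -95052)
W - 350265 = -95052 - 350265 = -445317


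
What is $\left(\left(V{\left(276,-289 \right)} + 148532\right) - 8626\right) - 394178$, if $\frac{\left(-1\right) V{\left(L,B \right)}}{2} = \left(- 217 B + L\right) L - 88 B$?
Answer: $-35075064$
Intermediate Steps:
$V{\left(L,B \right)} = 176 B - 2 L \left(L - 217 B\right)$ ($V{\left(L,B \right)} = - 2 \left(\left(- 217 B + L\right) L - 88 B\right) = - 2 \left(\left(L - 217 B\right) L - 88 B\right) = - 2 \left(L \left(L - 217 B\right) - 88 B\right) = - 2 \left(- 88 B + L \left(L - 217 B\right)\right) = 176 B - 2 L \left(L - 217 B\right)$)
$\left(\left(V{\left(276,-289 \right)} + 148532\right) - 8626\right) - 394178 = \left(\left(\left(- 2 \cdot 276^{2} + 176 \left(-289\right) + 434 \left(-289\right) 276\right) + 148532\right) - 8626\right) - 394178 = \left(\left(\left(\left(-2\right) 76176 - 50864 - 34617576\right) + 148532\right) - 8626\right) - 394178 = \left(\left(\left(-152352 - 50864 - 34617576\right) + 148532\right) - 8626\right) - 394178 = \left(\left(-34820792 + 148532\right) - 8626\right) - 394178 = \left(-34672260 - 8626\right) - 394178 = -34680886 - 394178 = -35075064$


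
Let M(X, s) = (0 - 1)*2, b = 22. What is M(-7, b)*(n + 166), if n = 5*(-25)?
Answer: -82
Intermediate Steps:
n = -125
M(X, s) = -2 (M(X, s) = -1*2 = -2)
M(-7, b)*(n + 166) = -2*(-125 + 166) = -2*41 = -82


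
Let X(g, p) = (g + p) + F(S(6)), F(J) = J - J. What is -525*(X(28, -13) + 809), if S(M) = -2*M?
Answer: -432600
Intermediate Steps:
F(J) = 0
X(g, p) = g + p (X(g, p) = (g + p) + 0 = g + p)
-525*(X(28, -13) + 809) = -525*((28 - 13) + 809) = -525*(15 + 809) = -525*824 = -432600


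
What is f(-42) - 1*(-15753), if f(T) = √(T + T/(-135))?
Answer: 15753 + 2*I*√2345/15 ≈ 15753.0 + 6.4567*I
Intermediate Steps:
f(T) = √2010*√T/45 (f(T) = √(T + T*(-1/135)) = √(T - T/135) = √(134*T/135) = √2010*√T/45)
f(-42) - 1*(-15753) = √2010*√(-42)/45 - 1*(-15753) = √2010*(I*√42)/45 + 15753 = 2*I*√2345/15 + 15753 = 15753 + 2*I*√2345/15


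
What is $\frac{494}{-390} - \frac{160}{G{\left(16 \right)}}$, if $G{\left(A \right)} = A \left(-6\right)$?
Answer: $\frac{2}{5} \approx 0.4$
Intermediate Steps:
$G{\left(A \right)} = - 6 A$
$\frac{494}{-390} - \frac{160}{G{\left(16 \right)}} = \frac{494}{-390} - \frac{160}{\left(-6\right) 16} = 494 \left(- \frac{1}{390}\right) - \frac{160}{-96} = - \frac{19}{15} - - \frac{5}{3} = - \frac{19}{15} + \frac{5}{3} = \frac{2}{5}$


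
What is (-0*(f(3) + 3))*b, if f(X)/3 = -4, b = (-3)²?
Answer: 0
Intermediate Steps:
b = 9
f(X) = -12 (f(X) = 3*(-4) = -12)
(-0*(f(3) + 3))*b = -0*(-12 + 3)*9 = -0*(-9)*9 = -29*0*9 = 0*9 = 0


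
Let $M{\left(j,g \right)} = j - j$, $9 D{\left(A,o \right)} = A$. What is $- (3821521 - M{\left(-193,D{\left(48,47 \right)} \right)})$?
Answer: $-3821521$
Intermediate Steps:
$D{\left(A,o \right)} = \frac{A}{9}$
$M{\left(j,g \right)} = 0$
$- (3821521 - M{\left(-193,D{\left(48,47 \right)} \right)}) = - (3821521 - 0) = - (3821521 + 0) = \left(-1\right) 3821521 = -3821521$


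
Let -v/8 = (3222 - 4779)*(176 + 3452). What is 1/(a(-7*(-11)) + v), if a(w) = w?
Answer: 1/45190445 ≈ 2.2129e-8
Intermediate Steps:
v = 45190368 (v = -8*(3222 - 4779)*(176 + 3452) = -(-12456)*3628 = -8*(-5648796) = 45190368)
1/(a(-7*(-11)) + v) = 1/(-7*(-11) + 45190368) = 1/(77 + 45190368) = 1/45190445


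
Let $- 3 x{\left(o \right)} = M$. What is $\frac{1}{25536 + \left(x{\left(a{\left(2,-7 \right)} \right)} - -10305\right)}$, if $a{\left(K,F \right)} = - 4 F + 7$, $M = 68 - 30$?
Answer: $\frac{3}{107485} \approx 2.7911 \cdot 10^{-5}$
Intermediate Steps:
$M = 38$
$a{\left(K,F \right)} = 7 - 4 F$
$x{\left(o \right)} = - \frac{38}{3}$ ($x{\left(o \right)} = \left(- \frac{1}{3}\right) 38 = - \frac{38}{3}$)
$\frac{1}{25536 + \left(x{\left(a{\left(2,-7 \right)} \right)} - -10305\right)} = \frac{1}{25536 - - \frac{30877}{3}} = \frac{1}{25536 + \left(- \frac{38}{3} + 10305\right)} = \frac{1}{25536 + \frac{30877}{3}} = \frac{1}{\frac{107485}{3}} = \frac{3}{107485}$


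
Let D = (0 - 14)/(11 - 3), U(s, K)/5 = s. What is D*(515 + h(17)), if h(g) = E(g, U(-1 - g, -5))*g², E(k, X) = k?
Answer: -9499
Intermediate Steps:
U(s, K) = 5*s
h(g) = g³ (h(g) = g*g² = g³)
D = -7/4 (D = -14/8 = -14*⅛ = -7/4 ≈ -1.7500)
D*(515 + h(17)) = -7*(515 + 17³)/4 = -7*(515 + 4913)/4 = -7/4*5428 = -9499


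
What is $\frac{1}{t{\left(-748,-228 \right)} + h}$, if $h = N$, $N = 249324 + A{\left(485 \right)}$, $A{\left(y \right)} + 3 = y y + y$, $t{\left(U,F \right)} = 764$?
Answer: $\frac{1}{485795} \approx 2.0585 \cdot 10^{-6}$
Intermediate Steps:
$A{\left(y \right)} = -3 + y + y^{2}$ ($A{\left(y \right)} = -3 + \left(y y + y\right) = -3 + \left(y^{2} + y\right) = -3 + \left(y + y^{2}\right) = -3 + y + y^{2}$)
$N = 485031$ ($N = 249324 + \left(-3 + 485 + 485^{2}\right) = 249324 + \left(-3 + 485 + 235225\right) = 249324 + 235707 = 485031$)
$h = 485031$
$\frac{1}{t{\left(-748,-228 \right)} + h} = \frac{1}{764 + 485031} = \frac{1}{485795}$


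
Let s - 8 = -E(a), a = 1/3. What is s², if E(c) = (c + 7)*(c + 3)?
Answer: 21904/81 ≈ 270.42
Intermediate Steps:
a = ⅓ ≈ 0.33333
E(c) = (3 + c)*(7 + c) (E(c) = (7 + c)*(3 + c) = (3 + c)*(7 + c))
s = -148/9 (s = 8 - (21 + (⅓)² + 10*(⅓)) = 8 - (21 + ⅑ + 10/3) = 8 - 1*220/9 = 8 - 220/9 = -148/9 ≈ -16.444)
s² = (-148/9)² = 21904/81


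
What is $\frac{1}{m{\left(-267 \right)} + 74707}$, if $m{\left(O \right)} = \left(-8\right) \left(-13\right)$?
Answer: $\frac{1}{74811} \approx 1.3367 \cdot 10^{-5}$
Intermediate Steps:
$m{\left(O \right)} = 104$
$\frac{1}{m{\left(-267 \right)} + 74707} = \frac{1}{104 + 74707} = \frac{1}{74811}$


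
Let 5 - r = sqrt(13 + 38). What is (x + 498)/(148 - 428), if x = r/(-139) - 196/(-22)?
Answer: -775009/428120 - sqrt(51)/38920 ≈ -1.8104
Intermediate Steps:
r = 5 - sqrt(51) (r = 5 - sqrt(13 + 38) = 5 - sqrt(51) ≈ -2.1414)
x = 13567/1529 + sqrt(51)/139 (x = (5 - sqrt(51))/(-139) - 196/(-22) = (5 - sqrt(51))*(-1/139) - 196*(-1/22) = (-5/139 + sqrt(51)/139) + 98/11 = 13567/1529 + sqrt(51)/139 ≈ 8.9245)
(x + 498)/(148 - 428) = ((13567/1529 + sqrt(51)/139) + 498)/(148 - 428) = (775009/1529 + sqrt(51)/139)/(-280) = (775009/1529 + sqrt(51)/139)*(-1/280) = -775009/428120 - sqrt(51)/38920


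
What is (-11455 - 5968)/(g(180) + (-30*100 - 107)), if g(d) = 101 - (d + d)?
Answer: 17423/3366 ≈ 5.1762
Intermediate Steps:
g(d) = 101 - 2*d
(-11455 - 5968)/(g(180) + (-30*100 - 107)) = (-11455 - 5968)/((101 - 2*180) + (-30*100 - 107)) = -17423/((101 - 360) + (-3000 - 107)) = -17423/(-259 - 3107) = -17423/(-3366) = -17423*(-1/3366) = 17423/3366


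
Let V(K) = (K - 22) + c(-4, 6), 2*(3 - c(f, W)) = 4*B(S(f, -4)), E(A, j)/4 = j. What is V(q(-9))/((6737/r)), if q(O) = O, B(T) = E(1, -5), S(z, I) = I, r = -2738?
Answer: -32856/6737 ≈ -4.8769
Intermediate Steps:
E(A, j) = 4*j
B(T) = -20 (B(T) = 4*(-5) = -20)
c(f, W) = 43 (c(f, W) = 3 - 2*(-20) = 3 - ½*(-80) = 3 + 40 = 43)
V(K) = 21 + K (V(K) = (K - 22) + 43 = (-22 + K) + 43 = 21 + K)
V(q(-9))/((6737/r)) = (21 - 9)/((6737/(-2738))) = 12/((6737*(-1/2738))) = 12/(-6737/2738) = 12*(-2738/6737) = -32856/6737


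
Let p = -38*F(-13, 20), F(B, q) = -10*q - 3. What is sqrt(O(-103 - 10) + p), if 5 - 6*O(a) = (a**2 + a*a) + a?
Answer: 8*sqrt(489)/3 ≈ 58.969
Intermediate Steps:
F(B, q) = -3 - 10*q
p = 7714 (p = -38*(-3 - 10*20) = -38*(-3 - 200) = -38*(-203) = 7714)
O(a) = 5/6 - a**2/3 - a/6 (O(a) = 5/6 - ((a**2 + a*a) + a)/6 = 5/6 - ((a**2 + a**2) + a)/6 = 5/6 - (2*a**2 + a)/6 = 5/6 - (a + 2*a**2)/6 = 5/6 + (-a**2/3 - a/6) = 5/6 - a**2/3 - a/6)
sqrt(O(-103 - 10) + p) = sqrt((5/6 - (-103 - 10)**2/3 - (-103 - 10)/6) + 7714) = sqrt((5/6 - 1/3*(-113)**2 - 1/6*(-113)) + 7714) = sqrt((5/6 - 1/3*12769 + 113/6) + 7714) = sqrt((5/6 - 12769/3 + 113/6) + 7714) = sqrt(-12710/3 + 7714) = sqrt(10432/3) = 8*sqrt(489)/3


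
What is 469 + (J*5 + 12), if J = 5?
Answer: 506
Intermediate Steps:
469 + (J*5 + 12) = 469 + (5*5 + 12) = 469 + (25 + 12) = 469 + 37 = 506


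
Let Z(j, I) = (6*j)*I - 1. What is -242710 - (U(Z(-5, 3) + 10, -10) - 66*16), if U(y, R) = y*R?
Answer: -242464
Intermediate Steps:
Z(j, I) = -1 + 6*I*j (Z(j, I) = 6*I*j - 1 = -1 + 6*I*j)
U(y, R) = R*y
-242710 - (U(Z(-5, 3) + 10, -10) - 66*16) = -242710 - (-10*((-1 + 6*3*(-5)) + 10) - 66*16) = -242710 - (-10*((-1 - 90) + 10) - 1056) = -242710 - (-10*(-91 + 10) - 1056) = -242710 - (-10*(-81) - 1056) = -242710 - (810 - 1056) = -242710 - 1*(-246) = -242710 + 246 = -242464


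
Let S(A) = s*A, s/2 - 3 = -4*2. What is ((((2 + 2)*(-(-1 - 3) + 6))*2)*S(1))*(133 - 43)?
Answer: -72000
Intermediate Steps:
s = -10 (s = 6 + 2*(-4*2) = 6 + 2*(-8) = 6 - 16 = -10)
S(A) = -10*A
((((2 + 2)*(-(-1 - 3) + 6))*2)*S(1))*(133 - 43) = ((((2 + 2)*(-(-1 - 3) + 6))*2)*(-10*1))*(133 - 43) = (((4*(-1*(-4) + 6))*2)*(-10))*90 = (((4*(4 + 6))*2)*(-10))*90 = (((4*10)*2)*(-10))*90 = ((40*2)*(-10))*90 = (80*(-10))*90 = -800*90 = -72000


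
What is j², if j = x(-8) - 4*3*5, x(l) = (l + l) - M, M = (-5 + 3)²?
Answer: 6400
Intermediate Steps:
M = 4 (M = (-2)² = 4)
x(l) = -4 + 2*l (x(l) = (l + l) - 1*4 = 2*l - 4 = -4 + 2*l)
j = -80 (j = (-4 + 2*(-8)) - 4*3*5 = (-4 - 16) - 12*5 = -20 - 60 = -80)
j² = (-80)² = 6400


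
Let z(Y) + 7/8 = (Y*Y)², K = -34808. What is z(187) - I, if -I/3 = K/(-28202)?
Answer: 137945115367477/112808 ≈ 1.2228e+9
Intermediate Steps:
I = -52212/14101 (I = -(-104424)/(-28202) = -(-104424)*(-1)/28202 = -3*17404/14101 = -52212/14101 ≈ -3.7027)
z(Y) = -7/8 + Y⁴ (z(Y) = -7/8 + (Y*Y)² = -7/8 + (Y²)² = -7/8 + Y⁴)
z(187) - I = (-7/8 + 187⁴) - 1*(-52212/14101) = (-7/8 + 1222830961) + 52212/14101 = 9782647681/8 + 52212/14101 = 137945115367477/112808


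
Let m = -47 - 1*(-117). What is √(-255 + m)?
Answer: I*√185 ≈ 13.601*I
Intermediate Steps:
m = 70 (m = -47 + 117 = 70)
√(-255 + m) = √(-255 + 70) = √(-185) = I*√185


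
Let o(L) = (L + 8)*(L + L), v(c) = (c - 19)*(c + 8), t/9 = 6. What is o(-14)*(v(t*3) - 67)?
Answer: 4072824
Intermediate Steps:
t = 54 (t = 9*6 = 54)
v(c) = (-19 + c)*(8 + c)
o(L) = 2*L*(8 + L) (o(L) = (8 + L)*(2*L) = 2*L*(8 + L))
o(-14)*(v(t*3) - 67) = (2*(-14)*(8 - 14))*((-152 + (54*3)² - 594*3) - 67) = (2*(-14)*(-6))*((-152 + 162² - 11*162) - 67) = 168*((-152 + 26244 - 1782) - 67) = 168*(24310 - 67) = 168*24243 = 4072824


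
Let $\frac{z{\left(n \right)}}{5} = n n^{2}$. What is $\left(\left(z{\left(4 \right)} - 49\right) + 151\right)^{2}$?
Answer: $178084$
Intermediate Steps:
$z{\left(n \right)} = 5 n^{3}$ ($z{\left(n \right)} = 5 n n^{2} = 5 n^{3}$)
$\left(\left(z{\left(4 \right)} - 49\right) + 151\right)^{2} = \left(\left(5 \cdot 4^{3} - 49\right) + 151\right)^{2} = \left(\left(5 \cdot 64 - 49\right) + 151\right)^{2} = \left(\left(320 - 49\right) + 151\right)^{2} = \left(271 + 151\right)^{2} = 422^{2} = 178084$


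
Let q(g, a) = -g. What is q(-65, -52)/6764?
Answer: 65/6764 ≈ 0.0096097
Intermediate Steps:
q(-65, -52)/6764 = -1*(-65)/6764 = 65*(1/6764) = 65/6764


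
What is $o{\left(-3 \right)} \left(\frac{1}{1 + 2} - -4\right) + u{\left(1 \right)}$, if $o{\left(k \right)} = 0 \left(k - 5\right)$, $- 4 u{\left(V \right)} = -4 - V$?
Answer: $\frac{5}{4} \approx 1.25$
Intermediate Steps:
$u{\left(V \right)} = 1 + \frac{V}{4}$ ($u{\left(V \right)} = - \frac{-4 - V}{4} = 1 + \frac{V}{4}$)
$o{\left(k \right)} = 0$ ($o{\left(k \right)} = 0 \left(-5 + k\right) = 0$)
$o{\left(-3 \right)} \left(\frac{1}{1 + 2} - -4\right) + u{\left(1 \right)} = 0 \left(\frac{1}{1 + 2} - -4\right) + \left(1 + \frac{1}{4} \cdot 1\right) = 0 \left(\frac{1}{3} + 4\right) + \left(1 + \frac{1}{4}\right) = 0 \left(\frac{1}{3} + 4\right) + \frac{5}{4} = 0 \cdot \frac{13}{3} + \frac{5}{4} = 0 + \frac{5}{4} = \frac{5}{4}$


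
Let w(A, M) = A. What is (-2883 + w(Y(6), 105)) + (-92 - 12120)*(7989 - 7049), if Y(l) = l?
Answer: -11482157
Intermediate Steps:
(-2883 + w(Y(6), 105)) + (-92 - 12120)*(7989 - 7049) = (-2883 + 6) + (-92 - 12120)*(7989 - 7049) = -2877 - 12212*940 = -2877 - 11479280 = -11482157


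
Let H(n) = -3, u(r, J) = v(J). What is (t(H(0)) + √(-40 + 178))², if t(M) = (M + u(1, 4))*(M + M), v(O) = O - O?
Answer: 462 + 36*√138 ≈ 884.90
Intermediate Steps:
v(O) = 0
u(r, J) = 0
t(M) = 2*M² (t(M) = (M + 0)*(M + M) = M*(2*M) = 2*M²)
(t(H(0)) + √(-40 + 178))² = (2*(-3)² + √(-40 + 178))² = (2*9 + √138)² = (18 + √138)²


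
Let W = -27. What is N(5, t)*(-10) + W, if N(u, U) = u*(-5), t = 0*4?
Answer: 223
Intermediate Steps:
t = 0
N(u, U) = -5*u
N(5, t)*(-10) + W = -5*5*(-10) - 27 = -25*(-10) - 27 = 250 - 27 = 223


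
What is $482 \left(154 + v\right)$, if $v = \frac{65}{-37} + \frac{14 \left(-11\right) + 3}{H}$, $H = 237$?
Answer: $\frac{640787188}{8769} \approx 73074.0$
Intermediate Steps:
$v = - \frac{20992}{8769}$ ($v = \frac{65}{-37} + \frac{14 \left(-11\right) + 3}{237} = 65 \left(- \frac{1}{37}\right) + \left(-154 + 3\right) \frac{1}{237} = - \frac{65}{37} - \frac{151}{237} = - \frac{20992}{8769} \approx -2.3939$)
$482 \left(154 + v\right) = 482 \left(154 - \frac{20992}{8769}\right) = 482 \cdot \frac{1329434}{8769} = \frac{640787188}{8769}$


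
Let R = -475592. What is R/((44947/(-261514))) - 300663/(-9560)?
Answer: 1189028631613141/429693320 ≈ 2.7672e+6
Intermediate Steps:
R/((44947/(-261514))) - 300663/(-9560) = -475592/(44947/(-261514)) - 300663/(-9560) = -475592/(44947*(-1/261514)) - 300663*(-1/9560) = -475592/(-44947/261514) + 300663/9560 = -475592*(-261514/44947) + 300663/9560 = 124373966288/44947 + 300663/9560 = 1189028631613141/429693320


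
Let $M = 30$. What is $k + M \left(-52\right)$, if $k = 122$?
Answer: $-1438$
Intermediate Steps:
$k + M \left(-52\right) = 122 + 30 \left(-52\right) = 122 - 1560 = -1438$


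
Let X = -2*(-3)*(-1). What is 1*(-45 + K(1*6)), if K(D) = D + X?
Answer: -45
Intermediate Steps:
X = -6 (X = 6*(-1) = -6)
K(D) = -6 + D (K(D) = D - 6 = -6 + D)
1*(-45 + K(1*6)) = 1*(-45 + (-6 + 1*6)) = 1*(-45 + (-6 + 6)) = 1*(-45 + 0) = 1*(-45) = -45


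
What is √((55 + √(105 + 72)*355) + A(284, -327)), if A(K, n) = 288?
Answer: √(343 + 355*√177) ≈ 71.176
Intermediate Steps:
√((55 + √(105 + 72)*355) + A(284, -327)) = √((55 + √(105 + 72)*355) + 288) = √((55 + √177*355) + 288) = √((55 + 355*√177) + 288) = √(343 + 355*√177)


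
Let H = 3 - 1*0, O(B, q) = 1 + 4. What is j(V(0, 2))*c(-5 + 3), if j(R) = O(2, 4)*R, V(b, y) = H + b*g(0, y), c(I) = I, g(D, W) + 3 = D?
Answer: -30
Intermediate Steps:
g(D, W) = -3 + D
O(B, q) = 5
H = 3 (H = 3 + 0 = 3)
V(b, y) = 3 - 3*b (V(b, y) = 3 + b*(-3 + 0) = 3 + b*(-3) = 3 - 3*b)
j(R) = 5*R
j(V(0, 2))*c(-5 + 3) = (5*(3 - 3*0))*(-5 + 3) = (5*(3 + 0))*(-2) = (5*3)*(-2) = 15*(-2) = -30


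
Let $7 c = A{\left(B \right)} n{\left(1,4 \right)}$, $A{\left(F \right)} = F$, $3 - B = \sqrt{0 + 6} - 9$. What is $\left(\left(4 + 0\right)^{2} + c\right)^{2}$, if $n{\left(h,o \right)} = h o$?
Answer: $\frac{25696}{49} - \frac{1280 \sqrt{6}}{49} \approx 460.42$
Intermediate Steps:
$B = 12 - \sqrt{6}$ ($B = 3 - \left(\sqrt{0 + 6} - 9\right) = 3 - \left(\sqrt{6} - 9\right) = 3 - \left(-9 + \sqrt{6}\right) = 3 + \left(9 - \sqrt{6}\right) = 12 - \sqrt{6} \approx 9.5505$)
$c = \frac{48}{7} - \frac{4 \sqrt{6}}{7}$ ($c = \frac{\left(12 - \sqrt{6}\right) 1 \cdot 4}{7} = \frac{\left(12 - \sqrt{6}\right) 4}{7} = \frac{48 - 4 \sqrt{6}}{7} = \frac{48}{7} - \frac{4 \sqrt{6}}{7} \approx 5.4574$)
$\left(\left(4 + 0\right)^{2} + c\right)^{2} = \left(\left(4 + 0\right)^{2} + \left(\frac{48}{7} - \frac{4 \sqrt{6}}{7}\right)\right)^{2} = \left(4^{2} + \left(\frac{48}{7} - \frac{4 \sqrt{6}}{7}\right)\right)^{2} = \left(16 + \left(\frac{48}{7} - \frac{4 \sqrt{6}}{7}\right)\right)^{2} = \left(\frac{160}{7} - \frac{4 \sqrt{6}}{7}\right)^{2}$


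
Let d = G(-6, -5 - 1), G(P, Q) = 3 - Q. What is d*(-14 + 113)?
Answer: 891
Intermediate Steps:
d = 9 (d = 3 - (-5 - 1) = 3 - 1*(-6) = 3 + 6 = 9)
d*(-14 + 113) = 9*(-14 + 113) = 9*99 = 891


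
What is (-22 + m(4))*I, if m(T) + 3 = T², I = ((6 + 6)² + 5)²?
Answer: -199809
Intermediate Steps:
I = 22201 (I = (12² + 5)² = (144 + 5)² = 149² = 22201)
m(T) = -3 + T²
(-22 + m(4))*I = (-22 + (-3 + 4²))*22201 = (-22 + (-3 + 16))*22201 = (-22 + 13)*22201 = -9*22201 = -199809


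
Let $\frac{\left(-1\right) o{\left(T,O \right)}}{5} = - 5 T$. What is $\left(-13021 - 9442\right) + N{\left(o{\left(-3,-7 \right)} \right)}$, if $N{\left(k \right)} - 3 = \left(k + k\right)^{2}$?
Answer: $40$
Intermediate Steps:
$o{\left(T,O \right)} = 25 T$ ($o{\left(T,O \right)} = - 5 \left(- 5 T\right) = 25 T$)
$N{\left(k \right)} = 3 + 4 k^{2}$ ($N{\left(k \right)} = 3 + \left(k + k\right)^{2} = 3 + \left(2 k\right)^{2} = 3 + 4 k^{2}$)
$\left(-13021 - 9442\right) + N{\left(o{\left(-3,-7 \right)} \right)} = \left(-13021 - 9442\right) + \left(3 + 4 \left(25 \left(-3\right)\right)^{2}\right) = \left(-13021 - 9442\right) + \left(3 + 4 \left(-75\right)^{2}\right) = \left(-13021 - 9442\right) + \left(3 + 4 \cdot 5625\right) = -22463 + \left(3 + 22500\right) = -22463 + 22503 = 40$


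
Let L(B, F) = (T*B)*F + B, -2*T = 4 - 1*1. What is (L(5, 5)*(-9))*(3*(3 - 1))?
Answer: 1755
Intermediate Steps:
T = -3/2 (T = -(4 - 1*1)/2 = -(4 - 1)/2 = -1/2*3 = -3/2 ≈ -1.5000)
L(B, F) = B - 3*B*F/2 (L(B, F) = (-3*B/2)*F + B = -3*B*F/2 + B = B - 3*B*F/2)
(L(5, 5)*(-9))*(3*(3 - 1)) = (((1/2)*5*(2 - 3*5))*(-9))*(3*(3 - 1)) = (((1/2)*5*(2 - 15))*(-9))*(3*2) = (((1/2)*5*(-13))*(-9))*6 = -65/2*(-9)*6 = (585/2)*6 = 1755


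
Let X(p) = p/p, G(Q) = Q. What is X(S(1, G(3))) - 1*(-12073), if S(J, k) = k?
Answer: 12074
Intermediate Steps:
X(p) = 1
X(S(1, G(3))) - 1*(-12073) = 1 - 1*(-12073) = 1 + 12073 = 12074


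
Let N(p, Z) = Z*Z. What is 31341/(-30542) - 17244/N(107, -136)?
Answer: -138293673/70613104 ≈ -1.9585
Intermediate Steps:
N(p, Z) = Z²
31341/(-30542) - 17244/N(107, -136) = 31341/(-30542) - 17244/((-136)²) = 31341*(-1/30542) - 17244/18496 = -31341/30542 - 17244*1/18496 = -31341/30542 - 4311/4624 = -138293673/70613104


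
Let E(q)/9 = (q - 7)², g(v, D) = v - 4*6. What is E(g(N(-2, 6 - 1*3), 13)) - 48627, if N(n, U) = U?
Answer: -41571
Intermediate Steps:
g(v, D) = -24 + v (g(v, D) = v - 24 = -24 + v)
E(q) = 9*(-7 + q)² (E(q) = 9*(q - 7)² = 9*(-7 + q)²)
E(g(N(-2, 6 - 1*3), 13)) - 48627 = 9*(-7 + (-24 + (6 - 1*3)))² - 48627 = 9*(-7 + (-24 + (6 - 3)))² - 48627 = 9*(-7 + (-24 + 3))² - 48627 = 9*(-7 - 21)² - 48627 = 9*(-28)² - 48627 = 9*784 - 48627 = 7056 - 48627 = -41571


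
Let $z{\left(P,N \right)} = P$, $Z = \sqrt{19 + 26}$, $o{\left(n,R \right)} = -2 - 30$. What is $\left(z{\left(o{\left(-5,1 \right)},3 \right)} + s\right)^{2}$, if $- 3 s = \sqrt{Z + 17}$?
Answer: $\frac{\left(96 + \sqrt{17 + 3 \sqrt{5}}\right)^{2}}{9} \approx 1130.5$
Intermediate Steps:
$o{\left(n,R \right)} = -32$ ($o{\left(n,R \right)} = -2 - 30 = -32$)
$Z = 3 \sqrt{5}$ ($Z = \sqrt{45} = 3 \sqrt{5} \approx 6.7082$)
$s = - \frac{\sqrt{17 + 3 \sqrt{5}}}{3}$ ($s = - \frac{\sqrt{3 \sqrt{5} + 17}}{3} = - \frac{\sqrt{17 + 3 \sqrt{5}}}{3} \approx -1.623$)
$\left(z{\left(o{\left(-5,1 \right)},3 \right)} + s\right)^{2} = \left(-32 - \frac{\sqrt{17 + 3 \sqrt{5}}}{3}\right)^{2}$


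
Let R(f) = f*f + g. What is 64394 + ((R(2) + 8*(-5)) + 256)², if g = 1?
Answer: 113235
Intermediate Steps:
R(f) = 1 + f² (R(f) = f*f + 1 = f² + 1 = 1 + f²)
64394 + ((R(2) + 8*(-5)) + 256)² = 64394 + (((1 + 2²) + 8*(-5)) + 256)² = 64394 + (((1 + 4) - 40) + 256)² = 64394 + ((5 - 40) + 256)² = 64394 + (-35 + 256)² = 64394 + 221² = 64394 + 48841 = 113235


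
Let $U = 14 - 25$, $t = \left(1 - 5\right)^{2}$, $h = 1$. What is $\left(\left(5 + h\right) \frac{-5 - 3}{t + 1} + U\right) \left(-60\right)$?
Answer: $\frac{14100}{17} \approx 829.41$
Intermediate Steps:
$t = 16$ ($t = \left(-4\right)^{2} = 16$)
$U = -11$ ($U = 14 - 25 = -11$)
$\left(\left(5 + h\right) \frac{-5 - 3}{t + 1} + U\right) \left(-60\right) = \left(\left(5 + 1\right) \frac{-5 - 3}{16 + 1} - 11\right) \left(-60\right) = \left(6 \left(- \frac{8}{17}\right) - 11\right) \left(-60\right) = \left(- \frac{48}{17} - 11\right) \left(-60\right) = \left(- \frac{235}{17}\right) \left(-60\right) = \frac{14100}{17}$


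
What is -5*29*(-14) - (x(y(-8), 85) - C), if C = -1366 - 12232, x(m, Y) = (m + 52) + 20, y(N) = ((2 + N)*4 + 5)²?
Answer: -12001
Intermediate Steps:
y(N) = (13 + 4*N)² (y(N) = ((8 + 4*N) + 5)² = (13 + 4*N)²)
x(m, Y) = 72 + m (x(m, Y) = (52 + m) + 20 = 72 + m)
C = -13598
-5*29*(-14) - (x(y(-8), 85) - C) = -5*29*(-14) - ((72 + (13 + 4*(-8))²) - 1*(-13598)) = -145*(-14) - ((72 + (13 - 32)²) + 13598) = 2030 - ((72 + (-19)²) + 13598) = 2030 - ((72 + 361) + 13598) = 2030 - (433 + 13598) = 2030 - 1*14031 = 2030 - 14031 = -12001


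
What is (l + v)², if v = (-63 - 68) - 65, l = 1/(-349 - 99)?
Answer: 7710420481/200704 ≈ 38417.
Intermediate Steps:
l = -1/448 (l = 1/(-448) = -1/448 ≈ -0.0022321)
v = -196 (v = -131 - 65 = -196)
(l + v)² = (-1/448 - 196)² = (-87809/448)² = 7710420481/200704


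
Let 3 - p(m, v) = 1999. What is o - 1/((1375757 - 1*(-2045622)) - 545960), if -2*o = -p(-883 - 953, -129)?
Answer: -2869668163/2875419 ≈ -998.00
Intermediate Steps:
p(m, v) = -1996 (p(m, v) = 3 - 1*1999 = 3 - 1999 = -1996)
o = -998 (o = -(-1)*(-1996)/2 = -½*1996 = -998)
o - 1/((1375757 - 1*(-2045622)) - 545960) = -998 - 1/((1375757 - 1*(-2045622)) - 545960) = -998 - 1/((1375757 + 2045622) - 545960) = -998 - 1/(3421379 - 545960) = -998 - 1/2875419 = -2869668163/2875419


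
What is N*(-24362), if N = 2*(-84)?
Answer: 4092816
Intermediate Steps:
N = -168
N*(-24362) = -168*(-24362) = 4092816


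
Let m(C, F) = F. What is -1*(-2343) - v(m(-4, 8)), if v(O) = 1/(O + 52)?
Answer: 140579/60 ≈ 2343.0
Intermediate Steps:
v(O) = 1/(52 + O)
-1*(-2343) - v(m(-4, 8)) = -1*(-2343) - 1/(52 + 8) = 2343 - 1/60 = 140579/60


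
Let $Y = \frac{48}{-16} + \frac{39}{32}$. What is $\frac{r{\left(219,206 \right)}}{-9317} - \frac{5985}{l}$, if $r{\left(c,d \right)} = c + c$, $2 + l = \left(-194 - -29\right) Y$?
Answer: $- \frac{1788483198}{87030097} \approx -20.55$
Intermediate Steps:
$Y = - \frac{57}{32}$ ($Y = 48 \left(- \frac{1}{16}\right) + 39 \cdot \frac{1}{32} = -3 + \frac{39}{32} = - \frac{57}{32} \approx -1.7813$)
$l = \frac{9341}{32}$ ($l = -2 + \left(-194 - -29\right) \left(- \frac{57}{32}\right) = -2 + \left(-194 + 29\right) \left(- \frac{57}{32}\right) = -2 - - \frac{9405}{32} = -2 + \frac{9405}{32} = \frac{9341}{32} \approx 291.91$)
$r{\left(c,d \right)} = 2 c$
$\frac{r{\left(219,206 \right)}}{-9317} - \frac{5985}{l} = \frac{2 \cdot 219}{-9317} - \frac{5985}{\frac{9341}{32}} = 438 \left(- \frac{1}{9317}\right) - \frac{191520}{9341} = - \frac{438}{9317} - \frac{191520}{9341} = - \frac{1788483198}{87030097}$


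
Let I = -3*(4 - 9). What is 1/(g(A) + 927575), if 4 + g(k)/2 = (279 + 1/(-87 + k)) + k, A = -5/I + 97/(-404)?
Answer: 64320234/59697141945701 ≈ 1.0774e-6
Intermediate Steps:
I = 15 (I = -3*(-5) = 15)
A = -695/1212 (A = -5/15 + 97/(-404) = -5*1/15 + 97*(-1/404) = -1/3 - 97/404 = -695/1212 ≈ -0.57343)
g(k) = 550 + 2*k + 2/(-87 + k) (g(k) = -8 + 2*((279 + 1/(-87 + k)) + k) = -8 + 2*(279 + k + 1/(-87 + k)) = -8 + (558 + 2*k + 2/(-87 + k)) = 550 + 2*k + 2/(-87 + k))
1/(g(A) + 927575) = 1/(2*(-23924 + (-695/1212)**2 + 188*(-695/1212))/(-87 - 695/1212) + 927575) = 1/(2*(-23924 + 483025/1468944 - 32665/303)/(-106139/1212) + 927575) = 1/(2*(-1212/106139)*(-35300893151/1468944) + 927575) = 1/(35300893151/64320234 + 927575) = 1/(59697141945701/64320234) = 64320234/59697141945701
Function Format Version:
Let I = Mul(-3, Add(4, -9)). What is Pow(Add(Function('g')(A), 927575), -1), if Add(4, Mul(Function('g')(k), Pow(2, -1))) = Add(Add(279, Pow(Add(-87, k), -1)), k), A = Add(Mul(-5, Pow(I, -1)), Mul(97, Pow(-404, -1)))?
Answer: Rational(64320234, 59697141945701) ≈ 1.0774e-6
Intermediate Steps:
I = 15 (I = Mul(-3, -5) = 15)
A = Rational(-695, 1212) (A = Add(Mul(-5, Pow(15, -1)), Mul(97, Pow(-404, -1))) = Add(Mul(-5, Rational(1, 15)), Mul(97, Rational(-1, 404))) = Add(Rational(-1, 3), Rational(-97, 404)) = Rational(-695, 1212) ≈ -0.57343)
Function('g')(k) = Add(550, Mul(2, k), Mul(2, Pow(Add(-87, k), -1))) (Function('g')(k) = Add(-8, Mul(2, Add(Add(279, Pow(Add(-87, k), -1)), k))) = Add(-8, Mul(2, Add(279, k, Pow(Add(-87, k), -1)))) = Add(-8, Add(558, Mul(2, k), Mul(2, Pow(Add(-87, k), -1)))) = Add(550, Mul(2, k), Mul(2, Pow(Add(-87, k), -1))))
Pow(Add(Function('g')(A), 927575), -1) = Pow(Add(Mul(2, Pow(Add(-87, Rational(-695, 1212)), -1), Add(-23924, Pow(Rational(-695, 1212), 2), Mul(188, Rational(-695, 1212)))), 927575), -1) = Pow(Add(Mul(2, Pow(Rational(-106139, 1212), -1), Add(-23924, Rational(483025, 1468944), Rational(-32665, 303))), 927575), -1) = Pow(Add(Mul(2, Rational(-1212, 106139), Rational(-35300893151, 1468944)), 927575), -1) = Pow(Add(Rational(35300893151, 64320234), 927575), -1) = Pow(Rational(59697141945701, 64320234), -1) = Rational(64320234, 59697141945701)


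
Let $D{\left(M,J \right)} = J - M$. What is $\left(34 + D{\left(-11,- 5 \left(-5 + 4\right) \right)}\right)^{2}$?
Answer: $2500$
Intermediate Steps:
$\left(34 + D{\left(-11,- 5 \left(-5 + 4\right) \right)}\right)^{2} = \left(34 - \left(-11 + 5 \left(-5 + 4\right)\right)\right)^{2} = \left(34 + \left(\left(-5\right) \left(-1\right) + 11\right)\right)^{2} = \left(34 + \left(5 + 11\right)\right)^{2} = \left(34 + 16\right)^{2} = 50^{2} = 2500$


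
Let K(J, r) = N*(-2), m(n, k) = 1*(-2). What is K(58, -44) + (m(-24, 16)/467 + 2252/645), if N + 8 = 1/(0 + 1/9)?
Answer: 447964/301215 ≈ 1.4872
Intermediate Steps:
m(n, k) = -2
N = 1 (N = -8 + 1/(0 + 1/9) = -8 + 1/(0 + ⅑) = -8 + 1/(⅑) = -8 + 9 = 1)
K(J, r) = -2 (K(J, r) = 1*(-2) = -2)
K(58, -44) + (m(-24, 16)/467 + 2252/645) = -2 + (-2/467 + 2252/645) = -2 + 1050394/301215 = 447964/301215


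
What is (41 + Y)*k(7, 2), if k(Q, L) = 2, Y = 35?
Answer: 152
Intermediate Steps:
(41 + Y)*k(7, 2) = (41 + 35)*2 = 76*2 = 152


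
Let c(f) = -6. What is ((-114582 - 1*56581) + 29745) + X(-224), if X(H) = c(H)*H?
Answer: -140074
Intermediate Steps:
X(H) = -6*H
((-114582 - 1*56581) + 29745) + X(-224) = ((-114582 - 1*56581) + 29745) - 6*(-224) = ((-114582 - 56581) + 29745) + 1344 = (-171163 + 29745) + 1344 = -141418 + 1344 = -140074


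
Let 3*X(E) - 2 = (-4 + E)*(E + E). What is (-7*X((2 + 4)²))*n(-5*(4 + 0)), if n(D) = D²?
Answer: -6456800/3 ≈ -2.1523e+6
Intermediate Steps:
X(E) = ⅔ + 2*E*(-4 + E)/3 (X(E) = ⅔ + ((-4 + E)*(E + E))/3 = ⅔ + ((-4 + E)*(2*E))/3 = ⅔ + (2*E*(-4 + E))/3 = ⅔ + 2*E*(-4 + E)/3)
(-7*X((2 + 4)²))*n(-5*(4 + 0)) = (-7*(⅔ - 8*(2 + 4)²/3 + 2*((2 + 4)²)²/3))*(-5*(4 + 0))² = (-7*(⅔ - 8/3*6² + 2*(6²)²/3))*(-5*4)² = -7*(⅔ - 8/3*36 + (⅔)*36²)*(-20)² = -7*(⅔ - 96 + (⅔)*1296)*400 = -7*(⅔ - 96 + 864)*400 = -7*2306/3*400 = -16142/3*400 = -6456800/3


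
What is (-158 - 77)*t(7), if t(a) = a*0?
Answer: 0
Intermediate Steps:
t(a) = 0
(-158 - 77)*t(7) = (-158 - 77)*0 = -235*0 = 0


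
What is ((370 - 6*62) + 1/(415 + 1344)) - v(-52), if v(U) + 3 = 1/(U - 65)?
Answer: 207679/205803 ≈ 1.0091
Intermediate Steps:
v(U) = -3 + 1/(-65 + U) (v(U) = -3 + 1/(U - 65) = -3 + 1/(-65 + U))
((370 - 6*62) + 1/(415 + 1344)) - v(-52) = ((370 - 6*62) + 1/(415 + 1344)) - (196 - 3*(-52))/(-65 - 52) = ((370 - 372) + 1/1759) - (196 + 156)/(-117) = (-2 + 1/1759) - (-1)*352/117 = -3517/1759 - 1*(-352/117) = -3517/1759 + 352/117 = 207679/205803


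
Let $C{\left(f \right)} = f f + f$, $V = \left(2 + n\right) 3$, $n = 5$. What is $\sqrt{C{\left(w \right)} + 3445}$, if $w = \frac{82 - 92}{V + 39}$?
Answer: $\frac{\sqrt{124015}}{6} \approx 58.693$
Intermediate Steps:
$V = 21$ ($V = \left(2 + 5\right) 3 = 7 \cdot 3 = 21$)
$w = - \frac{1}{6}$ ($w = \frac{82 - 92}{21 + 39} = - \frac{10}{60} = \left(-10\right) \frac{1}{60} = - \frac{1}{6} \approx -0.16667$)
$C{\left(f \right)} = f + f^{2}$ ($C{\left(f \right)} = f^{2} + f = f + f^{2}$)
$\sqrt{C{\left(w \right)} + 3445} = \sqrt{- \frac{1 - \frac{1}{6}}{6} + 3445} = \sqrt{\left(- \frac{1}{6}\right) \frac{5}{6} + 3445} = \sqrt{- \frac{5}{36} + 3445} = \sqrt{\frac{124015}{36}} = \frac{\sqrt{124015}}{6}$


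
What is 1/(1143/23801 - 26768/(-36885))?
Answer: 877899885/679264723 ≈ 1.2924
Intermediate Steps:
1/(1143/23801 - 26768/(-36885)) = 1/(1143*(1/23801) - 26768*(-1/36885)) = 1/(1143/23801 + 26768/36885) = 1/(679264723/877899885) = 877899885/679264723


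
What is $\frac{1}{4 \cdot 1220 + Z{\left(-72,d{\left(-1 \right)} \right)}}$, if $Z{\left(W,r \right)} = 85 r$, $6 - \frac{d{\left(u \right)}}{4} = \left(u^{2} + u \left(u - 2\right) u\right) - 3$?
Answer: $\frac{1}{8620} \approx 0.00011601$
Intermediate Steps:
$d{\left(u \right)} = 36 - 4 u^{2} - 4 u^{2} \left(-2 + u\right)$ ($d{\left(u \right)} = 24 - 4 \left(\left(u^{2} + u \left(u - 2\right) u\right) - 3\right) = 24 - 4 \left(\left(u^{2} + u \left(-2 + u\right) u\right) - 3\right) = 24 - 4 \left(\left(u^{2} + u^{2} \left(-2 + u\right)\right) - 3\right) = 24 - 4 \left(-3 + u^{2} + u^{2} \left(-2 + u\right)\right) = 24 - \left(-12 + 4 u^{2} + 4 u^{2} \left(-2 + u\right)\right) = 36 - 4 u^{2} - 4 u^{2} \left(-2 + u\right)$)
$\frac{1}{4 \cdot 1220 + Z{\left(-72,d{\left(-1 \right)} \right)}} = \frac{1}{4 \cdot 1220 + 85 \left(36 - 4 \left(-1\right)^{3} + 4 \left(-1\right)^{2}\right)} = \frac{1}{4880 + 85 \left(36 - -4 + 4 \cdot 1\right)} = \frac{1}{4880 + 85 \left(36 + 4 + 4\right)} = \frac{1}{4880 + 85 \cdot 44} = \frac{1}{4880 + 3740} = \frac{1}{8620}$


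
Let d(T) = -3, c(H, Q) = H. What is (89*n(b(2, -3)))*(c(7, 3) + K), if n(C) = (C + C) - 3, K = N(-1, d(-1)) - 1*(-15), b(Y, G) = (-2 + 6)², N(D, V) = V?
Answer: 49039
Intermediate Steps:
b(Y, G) = 16 (b(Y, G) = 4² = 16)
K = 12 (K = -3 - 1*(-15) = -3 + 15 = 12)
n(C) = -3 + 2*C (n(C) = 2*C - 3 = -3 + 2*C)
(89*n(b(2, -3)))*(c(7, 3) + K) = (89*(-3 + 2*16))*(7 + 12) = (89*(-3 + 32))*19 = (89*29)*19 = 2581*19 = 49039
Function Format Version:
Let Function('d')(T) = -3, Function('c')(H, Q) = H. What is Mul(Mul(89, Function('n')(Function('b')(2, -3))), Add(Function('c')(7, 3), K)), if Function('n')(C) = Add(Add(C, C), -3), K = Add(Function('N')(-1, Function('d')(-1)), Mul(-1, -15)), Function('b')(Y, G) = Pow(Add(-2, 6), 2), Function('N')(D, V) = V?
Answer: 49039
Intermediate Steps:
Function('b')(Y, G) = 16 (Function('b')(Y, G) = Pow(4, 2) = 16)
K = 12 (K = Add(-3, Mul(-1, -15)) = Add(-3, 15) = 12)
Function('n')(C) = Add(-3, Mul(2, C)) (Function('n')(C) = Add(Mul(2, C), -3) = Add(-3, Mul(2, C)))
Mul(Mul(89, Function('n')(Function('b')(2, -3))), Add(Function('c')(7, 3), K)) = Mul(Mul(89, Add(-3, Mul(2, 16))), Add(7, 12)) = Mul(Mul(89, Add(-3, 32)), 19) = Mul(Mul(89, 29), 19) = Mul(2581, 19) = 49039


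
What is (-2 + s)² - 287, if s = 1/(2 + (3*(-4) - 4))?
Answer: -55411/196 ≈ -282.71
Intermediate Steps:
s = -1/14 (s = 1/(2 + (-12 - 4)) = 1/(2 - 16) = 1/(-14) = -1/14 ≈ -0.071429)
(-2 + s)² - 287 = (-2 - 1/14)² - 287 = (-29/14)² - 287 = 841/196 - 287 = -55411/196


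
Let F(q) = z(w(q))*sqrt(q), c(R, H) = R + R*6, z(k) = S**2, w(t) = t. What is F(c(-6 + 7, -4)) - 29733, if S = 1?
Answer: -29733 + sqrt(7) ≈ -29730.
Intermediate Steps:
z(k) = 1 (z(k) = 1**2 = 1)
c(R, H) = 7*R (c(R, H) = R + 6*R = 7*R)
F(q) = sqrt(q) (F(q) = 1*sqrt(q) = sqrt(q))
F(c(-6 + 7, -4)) - 29733 = sqrt(7*(-6 + 7)) - 29733 = sqrt(7*1) - 29733 = sqrt(7) - 29733 = -29733 + sqrt(7)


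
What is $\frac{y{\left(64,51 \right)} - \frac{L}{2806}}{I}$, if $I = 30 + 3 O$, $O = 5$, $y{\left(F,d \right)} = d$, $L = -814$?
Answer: $\frac{14392}{12627} \approx 1.1398$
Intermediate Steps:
$I = 45$ ($I = 30 + 3 \cdot 5 = 30 + 15 = 45$)
$\frac{y{\left(64,51 \right)} - \frac{L}{2806}}{I} = \frac{51 - - \frac{814}{2806}}{45} = \left(51 - \left(-814\right) \frac{1}{2806}\right) \frac{1}{45} = \left(51 - - \frac{407}{1403}\right) \frac{1}{45} = \left(51 + \frac{407}{1403}\right) \frac{1}{45} = \frac{71960}{1403} \cdot \frac{1}{45} = \frac{14392}{12627}$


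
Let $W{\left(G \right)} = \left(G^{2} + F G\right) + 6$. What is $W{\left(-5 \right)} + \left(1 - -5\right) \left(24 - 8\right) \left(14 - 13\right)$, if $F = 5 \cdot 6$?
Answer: $-23$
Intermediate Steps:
$F = 30$
$W{\left(G \right)} = 6 + G^{2} + 30 G$ ($W{\left(G \right)} = \left(G^{2} + 30 G\right) + 6 = 6 + G^{2} + 30 G$)
$W{\left(-5 \right)} + \left(1 - -5\right) \left(24 - 8\right) \left(14 - 13\right) = \left(6 + \left(-5\right)^{2} + 30 \left(-5\right)\right) + \left(1 - -5\right) \left(24 - 8\right) \left(14 - 13\right) = \left(6 + 25 - 150\right) + \left(1 + 5\right) 16 \cdot 1 = -119 + 6 \cdot 16 = -119 + 96 = -23$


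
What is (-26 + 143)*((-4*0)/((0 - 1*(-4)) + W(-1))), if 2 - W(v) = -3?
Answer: 0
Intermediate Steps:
W(v) = 5 (W(v) = 2 - 1*(-3) = 2 + 3 = 5)
(-26 + 143)*((-4*0)/((0 - 1*(-4)) + W(-1))) = (-26 + 143)*((-4*0)/((0 - 1*(-4)) + 5)) = 117*(0/((0 + 4) + 5)) = 117*(0/(4 + 5)) = 117*(0/9) = 117*(0*(1/9)) = 117*0 = 0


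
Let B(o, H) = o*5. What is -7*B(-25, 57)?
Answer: 875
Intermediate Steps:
B(o, H) = 5*o
-7*B(-25, 57) = -35*(-25) = -7*(-125) = 875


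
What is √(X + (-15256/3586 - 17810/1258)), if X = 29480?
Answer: √37472962297774751/1127797 ≈ 171.64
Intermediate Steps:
√(X + (-15256/3586 - 17810/1258)) = √(29480 + (-15256/3586 - 17810/1258)) = √(29480 + (-15256*1/3586 - 17810*1/1258)) = √(29480 + (-7628/1793 - 8905/629)) = √(29480 - 20764677/1127797) = √(33226690883/1127797) = √37472962297774751/1127797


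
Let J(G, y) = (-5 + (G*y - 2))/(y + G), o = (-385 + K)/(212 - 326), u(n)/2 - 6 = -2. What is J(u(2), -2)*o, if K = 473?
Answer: 506/171 ≈ 2.9591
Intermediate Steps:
u(n) = 8 (u(n) = 12 + 2*(-2) = 12 - 4 = 8)
o = -44/57 (o = (-385 + 473)/(212 - 326) = 88/(-114) = 88*(-1/114) = -44/57 ≈ -0.77193)
J(G, y) = (-7 + G*y)/(G + y) (J(G, y) = (-5 + (-2 + G*y))/(G + y) = (-7 + G*y)/(G + y))
J(u(2), -2)*o = ((-7 + 8*(-2))/(8 - 2))*(-44/57) = ((-7 - 16)/6)*(-44/57) = ((⅙)*(-23))*(-44/57) = -23/6*(-44/57) = 506/171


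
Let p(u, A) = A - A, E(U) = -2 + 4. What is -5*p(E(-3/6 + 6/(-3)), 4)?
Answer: 0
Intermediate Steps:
E(U) = 2
p(u, A) = 0
-5*p(E(-3/6 + 6/(-3)), 4) = -5*0 = 0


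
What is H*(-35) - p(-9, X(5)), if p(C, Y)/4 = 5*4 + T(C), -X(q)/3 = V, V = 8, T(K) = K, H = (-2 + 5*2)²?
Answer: -2284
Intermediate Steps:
H = 64 (H = (-2 + 10)² = 8² = 64)
X(q) = -24 (X(q) = -3*8 = -24)
p(C, Y) = 80 + 4*C (p(C, Y) = 4*(5*4 + C) = 4*(20 + C) = 80 + 4*C)
H*(-35) - p(-9, X(5)) = 64*(-35) - (80 + 4*(-9)) = -2240 - (80 - 36) = -2240 - 1*44 = -2240 - 44 = -2284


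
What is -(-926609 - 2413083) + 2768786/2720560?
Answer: 4542917618153/1360280 ≈ 3.3397e+6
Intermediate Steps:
-(-926609 - 2413083) + 2768786/2720560 = -1*(-3339692) + 2768786*(1/2720560) = 3339692 + 1384393/1360280 = 4542917618153/1360280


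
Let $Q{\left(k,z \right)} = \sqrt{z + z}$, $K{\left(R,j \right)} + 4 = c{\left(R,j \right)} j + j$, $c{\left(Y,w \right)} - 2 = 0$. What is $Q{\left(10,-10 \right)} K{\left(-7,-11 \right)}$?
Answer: $- 74 i \sqrt{5} \approx - 165.47 i$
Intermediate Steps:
$c{\left(Y,w \right)} = 2$ ($c{\left(Y,w \right)} = 2 + 0 = 2$)
$K{\left(R,j \right)} = -4 + 3 j$ ($K{\left(R,j \right)} = -4 + \left(2 j + j\right) = -4 + 3 j$)
$Q{\left(k,z \right)} = \sqrt{2} \sqrt{z}$ ($Q{\left(k,z \right)} = \sqrt{2 z} = \sqrt{2} \sqrt{z}$)
$Q{\left(10,-10 \right)} K{\left(-7,-11 \right)} = \sqrt{2} \sqrt{-10} \left(-4 + 3 \left(-11\right)\right) = \sqrt{2} i \sqrt{10} \left(-4 - 33\right) = 2 i \sqrt{5} \left(-37\right) = - 74 i \sqrt{5}$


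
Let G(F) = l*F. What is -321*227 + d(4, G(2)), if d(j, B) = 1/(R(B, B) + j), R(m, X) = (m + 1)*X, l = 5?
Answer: -8306837/114 ≈ -72867.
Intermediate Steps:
G(F) = 5*F
R(m, X) = X*(1 + m) (R(m, X) = (1 + m)*X = X*(1 + m))
d(j, B) = 1/(j + B*(1 + B)) (d(j, B) = 1/(B*(1 + B) + j) = 1/(j + B*(1 + B)))
-321*227 + d(4, G(2)) = -321*227 + 1/(4 + (5*2)*(1 + 5*2)) = -72867 + 1/(4 + 10*(1 + 10)) = -72867 + 1/(4 + 10*11) = -72867 + 1/(4 + 110) = -72867 + 1/114 = -8306837/114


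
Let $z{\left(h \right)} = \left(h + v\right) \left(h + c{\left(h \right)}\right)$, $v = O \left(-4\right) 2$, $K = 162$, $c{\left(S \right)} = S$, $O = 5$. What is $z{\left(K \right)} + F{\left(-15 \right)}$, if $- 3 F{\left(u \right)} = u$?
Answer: $39533$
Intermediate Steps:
$F{\left(u \right)} = - \frac{u}{3}$
$v = -40$ ($v = 5 \left(-4\right) 2 = \left(-20\right) 2 = -40$)
$z{\left(h \right)} = 2 h \left(-40 + h\right)$ ($z{\left(h \right)} = \left(h - 40\right) \left(h + h\right) = \left(-40 + h\right) 2 h = 2 h \left(-40 + h\right)$)
$z{\left(K \right)} + F{\left(-15 \right)} = 2 \cdot 162 \left(-40 + 162\right) - -5 = 2 \cdot 162 \cdot 122 + 5 = 39528 + 5 = 39533$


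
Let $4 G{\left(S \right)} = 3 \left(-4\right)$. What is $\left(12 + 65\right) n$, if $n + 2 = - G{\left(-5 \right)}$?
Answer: $77$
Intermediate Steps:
$G{\left(S \right)} = -3$ ($G{\left(S \right)} = \frac{3 \left(-4\right)}{4} = \frac{1}{4} \left(-12\right) = -3$)
$n = 1$ ($n = -2 - -3 = -2 + 3 = 1$)
$\left(12 + 65\right) n = \left(12 + 65\right) 1 = 77 \cdot 1 = 77$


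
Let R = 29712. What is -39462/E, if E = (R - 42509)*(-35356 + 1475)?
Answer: -39462/433575157 ≈ -9.1015e-5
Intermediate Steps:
E = 433575157 (E = (29712 - 42509)*(-35356 + 1475) = -12797*(-33881) = 433575157)
-39462/E = -39462/433575157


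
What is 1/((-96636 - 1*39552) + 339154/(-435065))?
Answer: -435065/59250971374 ≈ -7.3428e-6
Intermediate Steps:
1/((-96636 - 1*39552) + 339154/(-435065)) = 1/((-96636 - 39552) + 339154*(-1/435065)) = 1/(-136188 - 339154/435065) = 1/(-59250971374/435065) = -435065/59250971374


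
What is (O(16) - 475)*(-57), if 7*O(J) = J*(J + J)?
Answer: 160341/7 ≈ 22906.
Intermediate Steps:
O(J) = 2*J**2/7 (O(J) = (J*(J + J))/7 = (J*(2*J))/7 = (2*J**2)/7 = 2*J**2/7)
(O(16) - 475)*(-57) = ((2/7)*16**2 - 475)*(-57) = ((2/7)*256 - 475)*(-57) = (512/7 - 475)*(-57) = -2813/7*(-57) = 160341/7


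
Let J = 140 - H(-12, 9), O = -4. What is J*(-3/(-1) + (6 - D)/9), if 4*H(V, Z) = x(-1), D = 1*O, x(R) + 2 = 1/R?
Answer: 20831/36 ≈ 578.64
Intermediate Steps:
x(R) = -2 + 1/R
D = -4 (D = 1*(-4) = -4)
H(V, Z) = -¾ (H(V, Z) = (-2 + 1/(-1))/4 = (-2 - 1)/4 = (¼)*(-3) = -¾)
J = 563/4 (J = 140 - 1*(-¾) = 140 + ¾ = 563/4 ≈ 140.75)
J*(-3/(-1) + (6 - D)/9) = 563*(-3/(-1) + (6 - 1*(-4))/9)/4 = 563*(-3*(-1) + (6 + 4)*(⅑))/4 = 563*(3 + 10*(⅑))/4 = 563*(3 + 10/9)/4 = (563/4)*(37/9) = 20831/36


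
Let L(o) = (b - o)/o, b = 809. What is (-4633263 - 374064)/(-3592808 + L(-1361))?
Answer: 6814972047/4889813858 ≈ 1.3937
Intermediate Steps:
L(o) = (809 - o)/o
(-4633263 - 374064)/(-3592808 + L(-1361)) = (-4633263 - 374064)/(-3592808 + (809 - 1*(-1361))/(-1361)) = -5007327/(-3592808 - (809 + 1361)/1361) = -5007327/(-3592808 - 1/1361*2170) = -5007327/(-3592808 - 2170/1361) = -5007327/(-4889813858/1361) = -5007327*(-1361/4889813858) = 6814972047/4889813858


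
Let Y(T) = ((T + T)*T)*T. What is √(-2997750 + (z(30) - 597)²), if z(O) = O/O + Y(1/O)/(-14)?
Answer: I*√94393956788711999/189000 ≈ 1625.6*I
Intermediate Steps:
Y(T) = 2*T³ (Y(T) = ((2*T)*T)*T = (2*T²)*T = 2*T³)
z(O) = 1 - 1/(7*O³) (z(O) = O/O + (2*(1/O)³)/(-14) = 1 + (2/O³)*(-1/14) = 1 - 1/(7*O³))
√(-2997750 + (z(30) - 597)²) = √(-2997750 + ((1 - ⅐/30³) - 597)²) = √(-2997750 + ((1 - ⅐*1/27000) - 597)²) = √(-2997750 + ((1 - 1/189000) - 597)²) = √(-2997750 + (188999/189000 - 597)²) = √(-2997750 + (-112644001/189000)²) = √(-2997750 + 12688670961288001/35721000000) = √(-94393956788711999/35721000000) = I*√94393956788711999/189000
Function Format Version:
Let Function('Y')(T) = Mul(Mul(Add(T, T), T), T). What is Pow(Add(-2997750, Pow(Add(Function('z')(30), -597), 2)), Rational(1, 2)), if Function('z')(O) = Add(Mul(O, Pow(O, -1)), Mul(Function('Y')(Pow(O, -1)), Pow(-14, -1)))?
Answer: Mul(Rational(1, 189000), I, Pow(94393956788711999, Rational(1, 2))) ≈ Mul(1625.6, I)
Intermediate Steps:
Function('Y')(T) = Mul(2, Pow(T, 3)) (Function('Y')(T) = Mul(Mul(Mul(2, T), T), T) = Mul(Mul(2, Pow(T, 2)), T) = Mul(2, Pow(T, 3)))
Function('z')(O) = Add(1, Mul(Rational(-1, 7), Pow(O, -3))) (Function('z')(O) = Add(Mul(O, Pow(O, -1)), Mul(Mul(2, Pow(Pow(O, -1), 3)), Pow(-14, -1))) = Add(1, Mul(Mul(2, Pow(O, -3)), Rational(-1, 14))) = Add(1, Mul(Rational(-1, 7), Pow(O, -3))))
Pow(Add(-2997750, Pow(Add(Function('z')(30), -597), 2)), Rational(1, 2)) = Pow(Add(-2997750, Pow(Add(Add(1, Mul(Rational(-1, 7), Pow(30, -3))), -597), 2)), Rational(1, 2)) = Pow(Add(-2997750, Pow(Add(Add(1, Mul(Rational(-1, 7), Rational(1, 27000))), -597), 2)), Rational(1, 2)) = Pow(Add(-2997750, Pow(Add(Add(1, Rational(-1, 189000)), -597), 2)), Rational(1, 2)) = Pow(Add(-2997750, Pow(Add(Rational(188999, 189000), -597), 2)), Rational(1, 2)) = Pow(Add(-2997750, Pow(Rational(-112644001, 189000), 2)), Rational(1, 2)) = Pow(Add(-2997750, Rational(12688670961288001, 35721000000)), Rational(1, 2)) = Pow(Rational(-94393956788711999, 35721000000), Rational(1, 2)) = Mul(Rational(1, 189000), I, Pow(94393956788711999, Rational(1, 2)))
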